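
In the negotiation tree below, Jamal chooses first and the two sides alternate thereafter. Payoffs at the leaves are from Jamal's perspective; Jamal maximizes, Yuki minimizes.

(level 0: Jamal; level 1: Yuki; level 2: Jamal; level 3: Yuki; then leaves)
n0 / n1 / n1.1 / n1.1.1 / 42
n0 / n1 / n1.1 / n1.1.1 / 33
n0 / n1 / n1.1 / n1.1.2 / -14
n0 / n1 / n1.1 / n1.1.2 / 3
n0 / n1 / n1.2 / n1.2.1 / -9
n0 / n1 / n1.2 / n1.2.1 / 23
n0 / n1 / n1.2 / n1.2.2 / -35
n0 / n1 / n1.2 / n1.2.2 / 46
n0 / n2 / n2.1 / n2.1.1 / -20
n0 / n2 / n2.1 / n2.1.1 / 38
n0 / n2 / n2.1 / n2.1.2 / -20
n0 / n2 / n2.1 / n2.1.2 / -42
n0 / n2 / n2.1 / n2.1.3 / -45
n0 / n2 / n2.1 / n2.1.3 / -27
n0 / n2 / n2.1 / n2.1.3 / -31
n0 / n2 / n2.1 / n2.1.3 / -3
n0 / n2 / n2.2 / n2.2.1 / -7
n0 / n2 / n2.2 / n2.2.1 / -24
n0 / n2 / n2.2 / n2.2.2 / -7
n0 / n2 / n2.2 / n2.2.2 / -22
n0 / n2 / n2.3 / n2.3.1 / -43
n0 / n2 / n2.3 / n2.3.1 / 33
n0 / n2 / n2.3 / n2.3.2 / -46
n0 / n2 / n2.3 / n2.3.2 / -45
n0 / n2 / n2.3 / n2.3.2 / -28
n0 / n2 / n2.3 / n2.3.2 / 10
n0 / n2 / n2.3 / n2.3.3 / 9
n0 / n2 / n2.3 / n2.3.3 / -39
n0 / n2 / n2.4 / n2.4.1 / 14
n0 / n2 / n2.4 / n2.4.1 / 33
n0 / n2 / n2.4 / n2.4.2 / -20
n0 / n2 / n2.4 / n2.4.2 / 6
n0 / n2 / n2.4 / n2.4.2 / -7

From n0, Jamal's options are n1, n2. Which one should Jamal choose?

n1.1.1 (Yuki): min(42, 33) = 33
n1.1.2 (Yuki): min(-14, 3) = -14
n1.1 (Jamal): max(33, -14) = 33
n1.2.1 (Yuki): min(-9, 23) = -9
n1.2.2 (Yuki): min(-35, 46) = -35
n1.2 (Jamal): max(-9, -35) = -9
n1 (Yuki): min(33, -9) = -9
n2.1.1 (Yuki): min(-20, 38) = -20
n2.1.2 (Yuki): min(-20, -42) = -42
n2.1.3 (Yuki): min(-45, -27, -31, -3) = -45
n2.1 (Jamal): max(-20, -42, -45) = -20
n2.2.1 (Yuki): min(-7, -24) = -24
n2.2.2 (Yuki): min(-7, -22) = -22
n2.2 (Jamal): max(-24, -22) = -22
n2.3.1 (Yuki): min(-43, 33) = -43
n2.3.2 (Yuki): min(-46, -45, -28, 10) = -46
n2.3.3 (Yuki): min(9, -39) = -39
n2.3 (Jamal): max(-43, -46, -39) = -39
n2.4.1 (Yuki): min(14, 33) = 14
n2.4.2 (Yuki): min(-20, 6, -7) = -20
n2.4 (Jamal): max(14, -20) = 14
n2 (Yuki): min(-20, -22, -39, 14) = -39
n0 (Jamal): max(-9, -39) = -9
Jamal at n0 wants the highest of {n1=-9, n2=-39}, so chooses n1.

n1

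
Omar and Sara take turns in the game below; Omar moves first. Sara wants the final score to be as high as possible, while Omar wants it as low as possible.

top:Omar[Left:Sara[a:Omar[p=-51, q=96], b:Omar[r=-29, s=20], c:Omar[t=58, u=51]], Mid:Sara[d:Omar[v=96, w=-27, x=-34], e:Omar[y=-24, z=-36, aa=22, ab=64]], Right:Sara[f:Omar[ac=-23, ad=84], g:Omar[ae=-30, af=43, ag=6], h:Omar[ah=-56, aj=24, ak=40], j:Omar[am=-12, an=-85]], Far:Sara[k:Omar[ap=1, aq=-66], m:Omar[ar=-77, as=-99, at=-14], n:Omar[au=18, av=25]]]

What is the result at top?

-34

a (Omar): min(-51, 96) = -51
b (Omar): min(-29, 20) = -29
c (Omar): min(58, 51) = 51
Left (Sara): max(-51, -29, 51) = 51
d (Omar): min(96, -27, -34) = -34
e (Omar): min(-24, -36, 22, 64) = -36
Mid (Sara): max(-34, -36) = -34
f (Omar): min(-23, 84) = -23
g (Omar): min(-30, 43, 6) = -30
h (Omar): min(-56, 24, 40) = -56
j (Omar): min(-12, -85) = -85
Right (Sara): max(-23, -30, -56, -85) = -23
k (Omar): min(1, -66) = -66
m (Omar): min(-77, -99, -14) = -99
n (Omar): min(18, 25) = 18
Far (Sara): max(-66, -99, 18) = 18
top (Omar): min(51, -34, -23, 18) = -34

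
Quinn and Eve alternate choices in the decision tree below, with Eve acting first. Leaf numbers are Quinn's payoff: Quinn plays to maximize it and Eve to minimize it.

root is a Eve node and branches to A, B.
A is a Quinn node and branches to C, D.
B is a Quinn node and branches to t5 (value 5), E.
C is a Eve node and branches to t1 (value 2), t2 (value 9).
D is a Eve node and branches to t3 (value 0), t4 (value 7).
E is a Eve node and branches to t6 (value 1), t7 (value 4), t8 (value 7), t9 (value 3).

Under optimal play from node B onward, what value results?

5

E (Eve): min(1, 4, 7, 3) = 1
B (Quinn): max(5, 1) = 5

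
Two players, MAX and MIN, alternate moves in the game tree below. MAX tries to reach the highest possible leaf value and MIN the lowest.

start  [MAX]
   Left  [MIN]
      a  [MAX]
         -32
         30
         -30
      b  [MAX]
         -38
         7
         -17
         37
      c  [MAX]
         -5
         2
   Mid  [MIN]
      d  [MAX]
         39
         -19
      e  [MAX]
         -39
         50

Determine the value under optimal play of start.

39

a (MAX): max(-32, 30, -30) = 30
b (MAX): max(-38, 7, -17, 37) = 37
c (MAX): max(-5, 2) = 2
Left (MIN): min(30, 37, 2) = 2
d (MAX): max(39, -19) = 39
e (MAX): max(-39, 50) = 50
Mid (MIN): min(39, 50) = 39
start (MAX): max(2, 39) = 39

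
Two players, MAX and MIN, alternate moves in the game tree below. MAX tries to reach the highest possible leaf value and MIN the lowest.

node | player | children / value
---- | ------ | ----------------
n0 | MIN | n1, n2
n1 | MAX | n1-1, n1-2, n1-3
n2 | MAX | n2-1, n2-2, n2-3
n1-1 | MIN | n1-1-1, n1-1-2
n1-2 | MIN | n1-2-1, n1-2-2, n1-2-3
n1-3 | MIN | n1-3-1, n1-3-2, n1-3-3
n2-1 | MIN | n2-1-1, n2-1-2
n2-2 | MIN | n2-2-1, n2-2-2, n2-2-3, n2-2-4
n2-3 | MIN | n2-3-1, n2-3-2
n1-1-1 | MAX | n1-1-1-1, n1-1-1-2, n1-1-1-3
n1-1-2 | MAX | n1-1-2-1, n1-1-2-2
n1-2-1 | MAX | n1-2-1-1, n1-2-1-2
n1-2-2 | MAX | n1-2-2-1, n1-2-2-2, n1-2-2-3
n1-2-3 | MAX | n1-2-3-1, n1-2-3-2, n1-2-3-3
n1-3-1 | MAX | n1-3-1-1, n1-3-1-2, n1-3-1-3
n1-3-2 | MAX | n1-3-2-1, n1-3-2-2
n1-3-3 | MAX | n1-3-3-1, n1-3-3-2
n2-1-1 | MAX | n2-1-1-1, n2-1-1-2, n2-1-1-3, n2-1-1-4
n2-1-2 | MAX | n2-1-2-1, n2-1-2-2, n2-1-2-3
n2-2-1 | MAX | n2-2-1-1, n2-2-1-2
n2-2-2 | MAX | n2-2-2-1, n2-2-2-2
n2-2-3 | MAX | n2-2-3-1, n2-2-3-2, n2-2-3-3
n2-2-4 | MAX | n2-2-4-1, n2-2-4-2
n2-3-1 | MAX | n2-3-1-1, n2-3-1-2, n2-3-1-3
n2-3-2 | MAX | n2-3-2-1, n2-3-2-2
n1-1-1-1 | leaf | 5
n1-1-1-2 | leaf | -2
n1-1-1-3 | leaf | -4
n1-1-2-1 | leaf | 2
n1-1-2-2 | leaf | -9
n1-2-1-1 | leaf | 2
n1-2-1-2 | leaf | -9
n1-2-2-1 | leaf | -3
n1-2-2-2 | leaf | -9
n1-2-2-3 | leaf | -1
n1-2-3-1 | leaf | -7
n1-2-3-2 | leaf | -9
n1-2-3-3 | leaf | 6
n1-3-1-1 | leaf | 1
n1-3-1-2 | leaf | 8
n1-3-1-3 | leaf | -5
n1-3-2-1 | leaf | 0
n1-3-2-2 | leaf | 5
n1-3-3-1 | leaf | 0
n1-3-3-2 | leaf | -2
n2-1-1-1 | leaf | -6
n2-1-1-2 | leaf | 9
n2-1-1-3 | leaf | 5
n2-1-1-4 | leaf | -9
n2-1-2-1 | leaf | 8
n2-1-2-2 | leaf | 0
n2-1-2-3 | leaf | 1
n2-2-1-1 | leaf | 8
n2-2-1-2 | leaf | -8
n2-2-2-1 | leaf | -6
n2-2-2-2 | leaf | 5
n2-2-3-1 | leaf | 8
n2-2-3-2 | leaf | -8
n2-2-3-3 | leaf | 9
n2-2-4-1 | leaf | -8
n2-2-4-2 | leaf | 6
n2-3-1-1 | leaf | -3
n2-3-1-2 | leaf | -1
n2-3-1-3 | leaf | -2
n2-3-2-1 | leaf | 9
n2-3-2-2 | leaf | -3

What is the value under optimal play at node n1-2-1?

n1-2-1 (MAX): max(2, -9) = 2

2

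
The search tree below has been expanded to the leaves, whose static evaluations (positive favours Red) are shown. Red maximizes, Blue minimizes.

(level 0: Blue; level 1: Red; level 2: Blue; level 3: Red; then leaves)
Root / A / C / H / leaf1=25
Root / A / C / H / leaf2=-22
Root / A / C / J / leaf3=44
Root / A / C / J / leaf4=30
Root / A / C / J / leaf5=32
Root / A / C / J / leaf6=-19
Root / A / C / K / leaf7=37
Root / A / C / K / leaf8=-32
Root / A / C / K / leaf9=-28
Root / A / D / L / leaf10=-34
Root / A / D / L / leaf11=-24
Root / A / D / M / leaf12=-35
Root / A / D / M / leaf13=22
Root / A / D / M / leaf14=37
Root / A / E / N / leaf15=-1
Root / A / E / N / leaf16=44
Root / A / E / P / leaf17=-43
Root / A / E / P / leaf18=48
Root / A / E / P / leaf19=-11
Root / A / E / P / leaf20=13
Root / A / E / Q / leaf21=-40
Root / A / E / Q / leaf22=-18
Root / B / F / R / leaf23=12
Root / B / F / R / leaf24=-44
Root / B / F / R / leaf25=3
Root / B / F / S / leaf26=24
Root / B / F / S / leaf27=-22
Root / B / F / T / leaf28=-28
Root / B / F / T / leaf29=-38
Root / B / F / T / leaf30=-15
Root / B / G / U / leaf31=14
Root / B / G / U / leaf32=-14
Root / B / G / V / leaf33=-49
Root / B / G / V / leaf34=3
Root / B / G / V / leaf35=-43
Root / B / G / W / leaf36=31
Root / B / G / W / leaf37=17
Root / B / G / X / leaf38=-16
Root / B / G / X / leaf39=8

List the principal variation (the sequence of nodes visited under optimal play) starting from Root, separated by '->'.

Root -> B -> G -> V -> leaf34

H (Red): max(25, -22) = 25
J (Red): max(44, 30, 32, -19) = 44
K (Red): max(37, -32, -28) = 37
C (Blue): min(25, 44, 37) = 25
L (Red): max(-34, -24) = -24
M (Red): max(-35, 22, 37) = 37
D (Blue): min(-24, 37) = -24
N (Red): max(-1, 44) = 44
P (Red): max(-43, 48, -11, 13) = 48
Q (Red): max(-40, -18) = -18
E (Blue): min(44, 48, -18) = -18
A (Red): max(25, -24, -18) = 25
R (Red): max(12, -44, 3) = 12
S (Red): max(24, -22) = 24
T (Red): max(-28, -38, -15) = -15
F (Blue): min(12, 24, -15) = -15
U (Red): max(14, -14) = 14
V (Red): max(-49, 3, -43) = 3
W (Red): max(31, 17) = 31
X (Red): max(-16, 8) = 8
G (Blue): min(14, 3, 31, 8) = 3
B (Red): max(-15, 3) = 3
Root (Blue): min(25, 3) = 3
At Root, Blue picks B (lowest: 3).
At B, Red picks G (highest: 3).
At G, Blue picks V (lowest: 3).
At V, Red picks leaf34 (highest: 3).
Terminal value 3.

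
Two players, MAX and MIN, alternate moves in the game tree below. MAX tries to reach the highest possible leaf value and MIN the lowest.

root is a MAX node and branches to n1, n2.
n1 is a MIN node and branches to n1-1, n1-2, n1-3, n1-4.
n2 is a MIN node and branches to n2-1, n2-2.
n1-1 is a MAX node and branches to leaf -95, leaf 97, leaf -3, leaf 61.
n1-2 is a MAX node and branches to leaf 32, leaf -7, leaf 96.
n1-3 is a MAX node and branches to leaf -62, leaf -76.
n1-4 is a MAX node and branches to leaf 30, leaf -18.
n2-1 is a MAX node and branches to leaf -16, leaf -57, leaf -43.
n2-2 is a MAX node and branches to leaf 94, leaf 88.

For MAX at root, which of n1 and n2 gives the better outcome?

n2

n1-1 (MAX): max(-95, 97, -3, 61) = 97
n1-2 (MAX): max(32, -7, 96) = 96
n1-3 (MAX): max(-62, -76) = -62
n1-4 (MAX): max(30, -18) = 30
n1 (MIN): min(97, 96, -62, 30) = -62
n2-1 (MAX): max(-16, -57, -43) = -16
n2-2 (MAX): max(94, 88) = 94
n2 (MIN): min(-16, 94) = -16
MAX prefers the higher value; n1=-62, n2=-16. n2 is better since -16 > -62.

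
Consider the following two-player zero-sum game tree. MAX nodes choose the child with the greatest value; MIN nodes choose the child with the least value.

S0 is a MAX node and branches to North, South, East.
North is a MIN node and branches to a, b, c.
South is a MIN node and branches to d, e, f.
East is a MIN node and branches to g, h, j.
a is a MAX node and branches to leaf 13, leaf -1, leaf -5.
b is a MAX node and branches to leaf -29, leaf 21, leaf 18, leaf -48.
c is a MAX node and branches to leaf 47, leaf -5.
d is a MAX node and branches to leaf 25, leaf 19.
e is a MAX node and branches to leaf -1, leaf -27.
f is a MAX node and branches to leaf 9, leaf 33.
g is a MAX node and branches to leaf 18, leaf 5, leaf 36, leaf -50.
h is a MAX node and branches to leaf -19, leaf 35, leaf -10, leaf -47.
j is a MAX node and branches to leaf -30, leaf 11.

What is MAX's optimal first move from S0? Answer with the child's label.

a (MAX): max(13, -1, -5) = 13
b (MAX): max(-29, 21, 18, -48) = 21
c (MAX): max(47, -5) = 47
North (MIN): min(13, 21, 47) = 13
d (MAX): max(25, 19) = 25
e (MAX): max(-1, -27) = -1
f (MAX): max(9, 33) = 33
South (MIN): min(25, -1, 33) = -1
g (MAX): max(18, 5, 36, -50) = 36
h (MAX): max(-19, 35, -10, -47) = 35
j (MAX): max(-30, 11) = 11
East (MIN): min(36, 35, 11) = 11
S0 (MAX): max(13, -1, 11) = 13
MAX at S0 wants the highest of {North=13, South=-1, East=11}, so chooses North.

North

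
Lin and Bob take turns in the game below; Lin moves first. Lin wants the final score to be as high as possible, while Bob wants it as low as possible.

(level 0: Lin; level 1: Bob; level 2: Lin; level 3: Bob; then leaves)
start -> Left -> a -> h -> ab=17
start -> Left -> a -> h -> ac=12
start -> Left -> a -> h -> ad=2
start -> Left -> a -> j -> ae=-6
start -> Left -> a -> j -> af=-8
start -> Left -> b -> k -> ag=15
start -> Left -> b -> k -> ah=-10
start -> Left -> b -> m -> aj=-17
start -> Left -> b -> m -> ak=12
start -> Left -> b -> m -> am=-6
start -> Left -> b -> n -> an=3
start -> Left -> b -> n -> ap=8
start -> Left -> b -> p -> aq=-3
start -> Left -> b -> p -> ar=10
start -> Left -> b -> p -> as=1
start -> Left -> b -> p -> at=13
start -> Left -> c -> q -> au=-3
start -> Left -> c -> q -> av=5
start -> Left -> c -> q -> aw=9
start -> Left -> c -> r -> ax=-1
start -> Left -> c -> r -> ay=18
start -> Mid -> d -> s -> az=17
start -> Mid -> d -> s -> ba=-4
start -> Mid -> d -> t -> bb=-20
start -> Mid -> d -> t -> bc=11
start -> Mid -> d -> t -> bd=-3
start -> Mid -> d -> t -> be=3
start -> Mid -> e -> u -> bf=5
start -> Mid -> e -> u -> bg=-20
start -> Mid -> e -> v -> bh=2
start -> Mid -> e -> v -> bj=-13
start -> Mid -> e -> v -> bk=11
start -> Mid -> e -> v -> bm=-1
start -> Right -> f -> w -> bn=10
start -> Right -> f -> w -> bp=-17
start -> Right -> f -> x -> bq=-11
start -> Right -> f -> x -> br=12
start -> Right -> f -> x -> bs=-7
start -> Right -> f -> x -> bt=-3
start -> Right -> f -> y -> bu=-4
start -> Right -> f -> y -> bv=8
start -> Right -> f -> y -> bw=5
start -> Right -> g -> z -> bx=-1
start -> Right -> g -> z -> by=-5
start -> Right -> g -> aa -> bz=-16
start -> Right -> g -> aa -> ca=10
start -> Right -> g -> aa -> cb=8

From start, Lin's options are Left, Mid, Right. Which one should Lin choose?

h (Bob): min(17, 12, 2) = 2
j (Bob): min(-6, -8) = -8
a (Lin): max(2, -8) = 2
k (Bob): min(15, -10) = -10
m (Bob): min(-17, 12, -6) = -17
n (Bob): min(3, 8) = 3
p (Bob): min(-3, 10, 1, 13) = -3
b (Lin): max(-10, -17, 3, -3) = 3
q (Bob): min(-3, 5, 9) = -3
r (Bob): min(-1, 18) = -1
c (Lin): max(-3, -1) = -1
Left (Bob): min(2, 3, -1) = -1
s (Bob): min(17, -4) = -4
t (Bob): min(-20, 11, -3, 3) = -20
d (Lin): max(-4, -20) = -4
u (Bob): min(5, -20) = -20
v (Bob): min(2, -13, 11, -1) = -13
e (Lin): max(-20, -13) = -13
Mid (Bob): min(-4, -13) = -13
w (Bob): min(10, -17) = -17
x (Bob): min(-11, 12, -7, -3) = -11
y (Bob): min(-4, 8, 5) = -4
f (Lin): max(-17, -11, -4) = -4
z (Bob): min(-1, -5) = -5
aa (Bob): min(-16, 10, 8) = -16
g (Lin): max(-5, -16) = -5
Right (Bob): min(-4, -5) = -5
start (Lin): max(-1, -13, -5) = -1
Lin at start wants the highest of {Left=-1, Mid=-13, Right=-5}, so chooses Left.

Left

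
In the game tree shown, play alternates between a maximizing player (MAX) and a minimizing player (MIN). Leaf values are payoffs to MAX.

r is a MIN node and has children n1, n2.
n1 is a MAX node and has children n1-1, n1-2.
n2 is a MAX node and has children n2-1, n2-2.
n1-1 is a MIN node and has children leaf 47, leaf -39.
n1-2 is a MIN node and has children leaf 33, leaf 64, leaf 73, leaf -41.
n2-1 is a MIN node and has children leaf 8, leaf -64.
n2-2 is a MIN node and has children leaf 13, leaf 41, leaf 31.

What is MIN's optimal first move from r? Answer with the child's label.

n1

n1-1 (MIN): min(47, -39) = -39
n1-2 (MIN): min(33, 64, 73, -41) = -41
n1 (MAX): max(-39, -41) = -39
n2-1 (MIN): min(8, -64) = -64
n2-2 (MIN): min(13, 41, 31) = 13
n2 (MAX): max(-64, 13) = 13
r (MIN): min(-39, 13) = -39
MIN at r wants the lowest of {n1=-39, n2=13}, so chooses n1.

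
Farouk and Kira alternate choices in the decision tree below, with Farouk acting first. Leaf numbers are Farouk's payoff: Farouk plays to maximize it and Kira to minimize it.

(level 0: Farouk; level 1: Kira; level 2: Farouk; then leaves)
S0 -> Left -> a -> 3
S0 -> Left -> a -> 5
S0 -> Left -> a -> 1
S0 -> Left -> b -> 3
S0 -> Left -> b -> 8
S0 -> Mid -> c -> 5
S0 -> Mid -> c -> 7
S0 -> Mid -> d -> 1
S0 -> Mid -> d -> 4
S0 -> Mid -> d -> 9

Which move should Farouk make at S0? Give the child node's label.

Mid

a (Farouk): max(3, 5, 1) = 5
b (Farouk): max(3, 8) = 8
Left (Kira): min(5, 8) = 5
c (Farouk): max(5, 7) = 7
d (Farouk): max(1, 4, 9) = 9
Mid (Kira): min(7, 9) = 7
S0 (Farouk): max(5, 7) = 7
Farouk at S0 wants the highest of {Left=5, Mid=7}, so chooses Mid.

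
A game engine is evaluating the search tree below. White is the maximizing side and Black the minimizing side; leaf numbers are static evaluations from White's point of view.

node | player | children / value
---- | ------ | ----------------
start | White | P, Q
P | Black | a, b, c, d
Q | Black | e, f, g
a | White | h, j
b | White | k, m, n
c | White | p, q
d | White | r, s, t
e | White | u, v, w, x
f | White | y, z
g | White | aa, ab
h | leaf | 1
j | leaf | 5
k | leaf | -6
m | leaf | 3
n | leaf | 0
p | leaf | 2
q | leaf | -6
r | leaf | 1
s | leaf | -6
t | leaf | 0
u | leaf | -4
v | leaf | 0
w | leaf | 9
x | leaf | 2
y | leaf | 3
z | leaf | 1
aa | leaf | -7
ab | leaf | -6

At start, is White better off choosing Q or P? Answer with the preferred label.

P

e (White): max(-4, 0, 9, 2) = 9
f (White): max(3, 1) = 3
g (White): max(-7, -6) = -6
Q (Black): min(9, 3, -6) = -6
a (White): max(1, 5) = 5
b (White): max(-6, 3, 0) = 3
c (White): max(2, -6) = 2
d (White): max(1, -6, 0) = 1
P (Black): min(5, 3, 2, 1) = 1
White prefers the higher value; Q=-6, P=1. P is better since 1 > -6.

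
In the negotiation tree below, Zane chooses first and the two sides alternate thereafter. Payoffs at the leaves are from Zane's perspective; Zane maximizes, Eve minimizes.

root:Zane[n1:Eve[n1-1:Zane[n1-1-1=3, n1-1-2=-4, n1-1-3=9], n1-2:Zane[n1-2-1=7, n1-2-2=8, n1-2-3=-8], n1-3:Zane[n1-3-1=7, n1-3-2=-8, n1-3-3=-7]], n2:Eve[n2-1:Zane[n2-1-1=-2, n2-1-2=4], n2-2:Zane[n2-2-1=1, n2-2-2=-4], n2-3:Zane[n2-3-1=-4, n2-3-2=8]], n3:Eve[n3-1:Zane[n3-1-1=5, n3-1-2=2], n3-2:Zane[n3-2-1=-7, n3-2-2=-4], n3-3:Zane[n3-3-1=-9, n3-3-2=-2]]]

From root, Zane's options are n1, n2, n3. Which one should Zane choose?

n1-1 (Zane): max(3, -4, 9) = 9
n1-2 (Zane): max(7, 8, -8) = 8
n1-3 (Zane): max(7, -8, -7) = 7
n1 (Eve): min(9, 8, 7) = 7
n2-1 (Zane): max(-2, 4) = 4
n2-2 (Zane): max(1, -4) = 1
n2-3 (Zane): max(-4, 8) = 8
n2 (Eve): min(4, 1, 8) = 1
n3-1 (Zane): max(5, 2) = 5
n3-2 (Zane): max(-7, -4) = -4
n3-3 (Zane): max(-9, -2) = -2
n3 (Eve): min(5, -4, -2) = -4
root (Zane): max(7, 1, -4) = 7
Zane at root wants the highest of {n1=7, n2=1, n3=-4}, so chooses n1.

n1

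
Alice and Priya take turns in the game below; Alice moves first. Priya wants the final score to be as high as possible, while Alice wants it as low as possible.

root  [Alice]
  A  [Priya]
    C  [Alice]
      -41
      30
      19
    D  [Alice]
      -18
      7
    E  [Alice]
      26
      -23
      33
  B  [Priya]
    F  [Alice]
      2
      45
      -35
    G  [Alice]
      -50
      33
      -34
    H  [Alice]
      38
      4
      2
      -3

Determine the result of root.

-18

C (Alice): min(-41, 30, 19) = -41
D (Alice): min(-18, 7) = -18
E (Alice): min(26, -23, 33) = -23
A (Priya): max(-41, -18, -23) = -18
F (Alice): min(2, 45, -35) = -35
G (Alice): min(-50, 33, -34) = -50
H (Alice): min(38, 4, 2, -3) = -3
B (Priya): max(-35, -50, -3) = -3
root (Alice): min(-18, -3) = -18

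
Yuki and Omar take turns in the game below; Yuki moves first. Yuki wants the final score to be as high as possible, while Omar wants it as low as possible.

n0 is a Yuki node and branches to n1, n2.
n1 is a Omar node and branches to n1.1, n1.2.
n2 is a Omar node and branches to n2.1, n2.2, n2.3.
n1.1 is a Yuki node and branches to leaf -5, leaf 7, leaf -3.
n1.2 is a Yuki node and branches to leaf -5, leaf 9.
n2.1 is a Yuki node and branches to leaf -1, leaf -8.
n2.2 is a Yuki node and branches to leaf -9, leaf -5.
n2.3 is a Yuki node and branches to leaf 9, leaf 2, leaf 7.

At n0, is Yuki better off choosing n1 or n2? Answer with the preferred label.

n1

n1.1 (Yuki): max(-5, 7, -3) = 7
n1.2 (Yuki): max(-5, 9) = 9
n1 (Omar): min(7, 9) = 7
n2.1 (Yuki): max(-1, -8) = -1
n2.2 (Yuki): max(-9, -5) = -5
n2.3 (Yuki): max(9, 2, 7) = 9
n2 (Omar): min(-1, -5, 9) = -5
Yuki prefers the higher value; n1=7, n2=-5. n1 is better since 7 > -5.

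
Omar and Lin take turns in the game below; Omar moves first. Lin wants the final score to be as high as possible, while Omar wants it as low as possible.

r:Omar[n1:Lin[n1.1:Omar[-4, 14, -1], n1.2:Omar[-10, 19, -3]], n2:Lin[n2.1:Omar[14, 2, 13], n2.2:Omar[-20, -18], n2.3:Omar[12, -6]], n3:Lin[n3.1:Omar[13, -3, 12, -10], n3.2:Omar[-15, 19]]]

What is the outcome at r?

n1.1 (Omar): min(-4, 14, -1) = -4
n1.2 (Omar): min(-10, 19, -3) = -10
n1 (Lin): max(-4, -10) = -4
n2.1 (Omar): min(14, 2, 13) = 2
n2.2 (Omar): min(-20, -18) = -20
n2.3 (Omar): min(12, -6) = -6
n2 (Lin): max(2, -20, -6) = 2
n3.1 (Omar): min(13, -3, 12, -10) = -10
n3.2 (Omar): min(-15, 19) = -15
n3 (Lin): max(-10, -15) = -10
r (Omar): min(-4, 2, -10) = -10

-10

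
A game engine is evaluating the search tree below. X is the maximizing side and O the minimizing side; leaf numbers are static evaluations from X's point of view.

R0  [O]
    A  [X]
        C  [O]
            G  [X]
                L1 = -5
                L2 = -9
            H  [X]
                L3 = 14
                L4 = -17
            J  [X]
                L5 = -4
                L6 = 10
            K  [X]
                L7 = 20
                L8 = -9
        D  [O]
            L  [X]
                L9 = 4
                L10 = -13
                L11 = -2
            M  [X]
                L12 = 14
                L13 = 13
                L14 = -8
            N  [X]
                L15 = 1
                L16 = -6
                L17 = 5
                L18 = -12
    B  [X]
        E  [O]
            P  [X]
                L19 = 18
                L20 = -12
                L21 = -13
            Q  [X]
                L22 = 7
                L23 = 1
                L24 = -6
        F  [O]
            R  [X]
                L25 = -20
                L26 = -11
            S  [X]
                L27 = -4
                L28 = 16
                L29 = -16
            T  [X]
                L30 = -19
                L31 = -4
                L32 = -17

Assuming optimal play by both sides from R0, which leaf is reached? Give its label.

G (X): max(-5, -9) = -5
H (X): max(14, -17) = 14
J (X): max(-4, 10) = 10
K (X): max(20, -9) = 20
C (O): min(-5, 14, 10, 20) = -5
L (X): max(4, -13, -2) = 4
M (X): max(14, 13, -8) = 14
N (X): max(1, -6, 5, -12) = 5
D (O): min(4, 14, 5) = 4
A (X): max(-5, 4) = 4
P (X): max(18, -12, -13) = 18
Q (X): max(7, 1, -6) = 7
E (O): min(18, 7) = 7
R (X): max(-20, -11) = -11
S (X): max(-4, 16, -16) = 16
T (X): max(-19, -4, -17) = -4
F (O): min(-11, 16, -4) = -11
B (X): max(7, -11) = 7
R0 (O): min(4, 7) = 4
At R0, O picks A (lowest: 4).
At A, X picks D (highest: 4).
At D, O picks L (lowest: 4).
At L, X picks L9 (highest: 4).
Terminal value 4.

L9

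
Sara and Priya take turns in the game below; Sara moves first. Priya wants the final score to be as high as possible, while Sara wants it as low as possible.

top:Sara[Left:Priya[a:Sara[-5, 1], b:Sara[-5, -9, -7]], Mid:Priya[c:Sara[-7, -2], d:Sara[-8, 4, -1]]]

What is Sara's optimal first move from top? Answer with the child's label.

Mid

a (Sara): min(-5, 1) = -5
b (Sara): min(-5, -9, -7) = -9
Left (Priya): max(-5, -9) = -5
c (Sara): min(-7, -2) = -7
d (Sara): min(-8, 4, -1) = -8
Mid (Priya): max(-7, -8) = -7
top (Sara): min(-5, -7) = -7
Sara at top wants the lowest of {Left=-5, Mid=-7}, so chooses Mid.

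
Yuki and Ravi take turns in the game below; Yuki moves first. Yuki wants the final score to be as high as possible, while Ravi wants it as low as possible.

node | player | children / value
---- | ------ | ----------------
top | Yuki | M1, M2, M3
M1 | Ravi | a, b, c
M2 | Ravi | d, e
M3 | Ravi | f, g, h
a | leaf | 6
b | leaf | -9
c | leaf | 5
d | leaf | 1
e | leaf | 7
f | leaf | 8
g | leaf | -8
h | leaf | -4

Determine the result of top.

M1 (Ravi): min(6, -9, 5) = -9
M2 (Ravi): min(1, 7) = 1
M3 (Ravi): min(8, -8, -4) = -8
top (Yuki): max(-9, 1, -8) = 1

1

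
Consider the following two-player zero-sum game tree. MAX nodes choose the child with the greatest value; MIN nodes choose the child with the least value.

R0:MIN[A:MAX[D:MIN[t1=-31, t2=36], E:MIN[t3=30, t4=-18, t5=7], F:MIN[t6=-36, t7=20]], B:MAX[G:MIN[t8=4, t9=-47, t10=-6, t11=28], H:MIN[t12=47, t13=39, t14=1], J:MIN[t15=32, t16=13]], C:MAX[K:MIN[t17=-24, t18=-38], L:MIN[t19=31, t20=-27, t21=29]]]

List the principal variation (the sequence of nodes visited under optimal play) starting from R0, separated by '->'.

R0 -> C -> L -> t20

D (MIN): min(-31, 36) = -31
E (MIN): min(30, -18, 7) = -18
F (MIN): min(-36, 20) = -36
A (MAX): max(-31, -18, -36) = -18
G (MIN): min(4, -47, -6, 28) = -47
H (MIN): min(47, 39, 1) = 1
J (MIN): min(32, 13) = 13
B (MAX): max(-47, 1, 13) = 13
K (MIN): min(-24, -38) = -38
L (MIN): min(31, -27, 29) = -27
C (MAX): max(-38, -27) = -27
R0 (MIN): min(-18, 13, -27) = -27
At R0, MIN picks C (lowest: -27).
At C, MAX picks L (highest: -27).
At L, MIN picks t20 (lowest: -27).
Terminal value -27.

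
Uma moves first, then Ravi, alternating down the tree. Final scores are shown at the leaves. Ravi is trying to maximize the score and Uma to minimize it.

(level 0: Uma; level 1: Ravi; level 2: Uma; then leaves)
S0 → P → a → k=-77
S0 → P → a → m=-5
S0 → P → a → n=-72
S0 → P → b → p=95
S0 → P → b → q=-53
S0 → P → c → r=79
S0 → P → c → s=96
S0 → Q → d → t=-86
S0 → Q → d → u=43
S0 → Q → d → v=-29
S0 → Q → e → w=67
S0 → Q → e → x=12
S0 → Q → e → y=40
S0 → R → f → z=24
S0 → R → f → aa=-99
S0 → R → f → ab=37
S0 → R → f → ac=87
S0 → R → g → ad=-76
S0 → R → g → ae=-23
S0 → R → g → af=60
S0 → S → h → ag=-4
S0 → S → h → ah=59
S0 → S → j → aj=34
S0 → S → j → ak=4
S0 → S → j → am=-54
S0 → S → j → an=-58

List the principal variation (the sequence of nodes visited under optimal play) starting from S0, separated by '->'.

a (Uma): min(-77, -5, -72) = -77
b (Uma): min(95, -53) = -53
c (Uma): min(79, 96) = 79
P (Ravi): max(-77, -53, 79) = 79
d (Uma): min(-86, 43, -29) = -86
e (Uma): min(67, 12, 40) = 12
Q (Ravi): max(-86, 12) = 12
f (Uma): min(24, -99, 37, 87) = -99
g (Uma): min(-76, -23, 60) = -76
R (Ravi): max(-99, -76) = -76
h (Uma): min(-4, 59) = -4
j (Uma): min(34, 4, -54, -58) = -58
S (Ravi): max(-4, -58) = -4
S0 (Uma): min(79, 12, -76, -4) = -76
At S0, Uma picks R (lowest: -76).
At R, Ravi picks g (highest: -76).
At g, Uma picks ad (lowest: -76).
Terminal value -76.

S0 -> R -> g -> ad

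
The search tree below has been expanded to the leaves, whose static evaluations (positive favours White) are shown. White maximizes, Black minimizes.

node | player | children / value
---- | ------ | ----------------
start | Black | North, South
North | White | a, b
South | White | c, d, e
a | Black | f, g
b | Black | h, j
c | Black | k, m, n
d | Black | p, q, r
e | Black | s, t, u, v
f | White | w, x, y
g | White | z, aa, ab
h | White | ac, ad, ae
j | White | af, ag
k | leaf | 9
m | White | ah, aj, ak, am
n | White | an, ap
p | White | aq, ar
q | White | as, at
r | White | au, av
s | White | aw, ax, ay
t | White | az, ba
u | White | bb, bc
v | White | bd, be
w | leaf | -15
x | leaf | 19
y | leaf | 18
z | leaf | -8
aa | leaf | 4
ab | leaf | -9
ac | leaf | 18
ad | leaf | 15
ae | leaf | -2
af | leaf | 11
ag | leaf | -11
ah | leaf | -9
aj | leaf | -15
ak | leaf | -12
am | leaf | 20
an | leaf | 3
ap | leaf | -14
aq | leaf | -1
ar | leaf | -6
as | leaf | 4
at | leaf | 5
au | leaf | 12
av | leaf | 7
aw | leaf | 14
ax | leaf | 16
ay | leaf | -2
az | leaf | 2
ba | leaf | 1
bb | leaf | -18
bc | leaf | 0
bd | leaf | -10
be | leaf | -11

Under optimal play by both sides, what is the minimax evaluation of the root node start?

f (White): max(-15, 19, 18) = 19
g (White): max(-8, 4, -9) = 4
a (Black): min(19, 4) = 4
h (White): max(18, 15, -2) = 18
j (White): max(11, -11) = 11
b (Black): min(18, 11) = 11
North (White): max(4, 11) = 11
m (White): max(-9, -15, -12, 20) = 20
n (White): max(3, -14) = 3
c (Black): min(9, 20, 3) = 3
p (White): max(-1, -6) = -1
q (White): max(4, 5) = 5
r (White): max(12, 7) = 12
d (Black): min(-1, 5, 12) = -1
s (White): max(14, 16, -2) = 16
t (White): max(2, 1) = 2
u (White): max(-18, 0) = 0
v (White): max(-10, -11) = -10
e (Black): min(16, 2, 0, -10) = -10
South (White): max(3, -1, -10) = 3
start (Black): min(11, 3) = 3

3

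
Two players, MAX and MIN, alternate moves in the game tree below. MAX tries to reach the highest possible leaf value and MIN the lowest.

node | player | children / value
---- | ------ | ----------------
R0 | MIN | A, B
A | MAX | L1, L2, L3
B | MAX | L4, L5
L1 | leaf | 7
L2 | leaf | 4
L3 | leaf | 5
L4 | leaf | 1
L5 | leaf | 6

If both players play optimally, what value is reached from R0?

A (MAX): max(7, 4, 5) = 7
B (MAX): max(1, 6) = 6
R0 (MIN): min(7, 6) = 6

6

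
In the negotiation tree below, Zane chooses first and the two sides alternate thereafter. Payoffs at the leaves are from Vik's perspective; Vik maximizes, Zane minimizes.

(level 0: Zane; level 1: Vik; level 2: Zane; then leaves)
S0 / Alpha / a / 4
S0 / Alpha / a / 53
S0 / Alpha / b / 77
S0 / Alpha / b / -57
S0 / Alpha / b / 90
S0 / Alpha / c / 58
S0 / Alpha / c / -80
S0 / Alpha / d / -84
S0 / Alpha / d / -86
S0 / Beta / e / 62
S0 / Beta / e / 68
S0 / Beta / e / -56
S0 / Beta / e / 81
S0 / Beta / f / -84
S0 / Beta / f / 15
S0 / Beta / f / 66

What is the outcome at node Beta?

e (Zane): min(62, 68, -56, 81) = -56
f (Zane): min(-84, 15, 66) = -84
Beta (Vik): max(-56, -84) = -56

-56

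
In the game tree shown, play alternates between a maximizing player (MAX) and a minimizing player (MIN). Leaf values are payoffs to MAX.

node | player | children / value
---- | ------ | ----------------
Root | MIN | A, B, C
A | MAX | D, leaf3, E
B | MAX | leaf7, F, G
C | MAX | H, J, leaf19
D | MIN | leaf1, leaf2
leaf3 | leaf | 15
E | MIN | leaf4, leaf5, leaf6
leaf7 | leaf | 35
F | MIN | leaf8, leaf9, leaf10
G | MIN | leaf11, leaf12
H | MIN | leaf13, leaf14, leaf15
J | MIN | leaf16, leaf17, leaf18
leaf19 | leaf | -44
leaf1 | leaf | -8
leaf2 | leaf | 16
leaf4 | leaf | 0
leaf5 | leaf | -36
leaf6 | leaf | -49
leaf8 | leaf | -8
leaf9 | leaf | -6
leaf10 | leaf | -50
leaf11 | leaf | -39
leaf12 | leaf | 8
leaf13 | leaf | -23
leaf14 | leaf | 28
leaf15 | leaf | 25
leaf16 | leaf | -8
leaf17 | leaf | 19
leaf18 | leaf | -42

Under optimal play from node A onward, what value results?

15

D (MIN): min(-8, 16) = -8
E (MIN): min(0, -36, -49) = -49
A (MAX): max(-8, 15, -49) = 15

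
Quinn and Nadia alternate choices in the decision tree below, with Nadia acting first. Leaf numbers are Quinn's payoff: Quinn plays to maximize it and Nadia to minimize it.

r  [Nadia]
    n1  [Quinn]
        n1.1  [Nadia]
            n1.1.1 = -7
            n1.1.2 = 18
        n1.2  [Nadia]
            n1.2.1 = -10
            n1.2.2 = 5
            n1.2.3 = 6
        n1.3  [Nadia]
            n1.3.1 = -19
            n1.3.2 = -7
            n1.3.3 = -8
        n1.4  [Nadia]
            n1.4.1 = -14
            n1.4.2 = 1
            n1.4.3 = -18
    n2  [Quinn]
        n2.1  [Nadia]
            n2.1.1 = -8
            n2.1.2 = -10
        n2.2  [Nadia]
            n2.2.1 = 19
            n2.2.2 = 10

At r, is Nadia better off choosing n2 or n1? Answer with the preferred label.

n1

n2.1 (Nadia): min(-8, -10) = -10
n2.2 (Nadia): min(19, 10) = 10
n2 (Quinn): max(-10, 10) = 10
n1.1 (Nadia): min(-7, 18) = -7
n1.2 (Nadia): min(-10, 5, 6) = -10
n1.3 (Nadia): min(-19, -7, -8) = -19
n1.4 (Nadia): min(-14, 1, -18) = -18
n1 (Quinn): max(-7, -10, -19, -18) = -7
Nadia prefers the lower value; n2=10, n1=-7. n1 is better since -7 < 10.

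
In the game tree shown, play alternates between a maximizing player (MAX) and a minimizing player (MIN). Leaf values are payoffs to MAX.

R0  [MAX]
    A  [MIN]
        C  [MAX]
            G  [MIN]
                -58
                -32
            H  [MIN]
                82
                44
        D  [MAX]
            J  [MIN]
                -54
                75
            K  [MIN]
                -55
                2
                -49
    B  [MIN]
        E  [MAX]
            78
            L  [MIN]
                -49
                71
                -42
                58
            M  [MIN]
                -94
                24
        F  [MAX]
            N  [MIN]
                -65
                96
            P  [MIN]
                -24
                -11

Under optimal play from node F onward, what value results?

N (MIN): min(-65, 96) = -65
P (MIN): min(-24, -11) = -24
F (MAX): max(-65, -24) = -24

-24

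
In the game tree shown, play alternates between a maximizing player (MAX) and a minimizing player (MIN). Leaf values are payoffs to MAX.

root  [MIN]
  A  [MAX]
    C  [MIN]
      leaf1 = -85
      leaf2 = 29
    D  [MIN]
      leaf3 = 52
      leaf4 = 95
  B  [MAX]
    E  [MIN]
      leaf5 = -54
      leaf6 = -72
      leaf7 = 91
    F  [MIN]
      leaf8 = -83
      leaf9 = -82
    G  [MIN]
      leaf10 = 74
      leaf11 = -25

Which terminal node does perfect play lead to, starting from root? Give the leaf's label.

leaf11

C (MIN): min(-85, 29) = -85
D (MIN): min(52, 95) = 52
A (MAX): max(-85, 52) = 52
E (MIN): min(-54, -72, 91) = -72
F (MIN): min(-83, -82) = -83
G (MIN): min(74, -25) = -25
B (MAX): max(-72, -83, -25) = -25
root (MIN): min(52, -25) = -25
At root, MIN picks B (lowest: -25).
At B, MAX picks G (highest: -25).
At G, MIN picks leaf11 (lowest: -25).
Terminal value -25.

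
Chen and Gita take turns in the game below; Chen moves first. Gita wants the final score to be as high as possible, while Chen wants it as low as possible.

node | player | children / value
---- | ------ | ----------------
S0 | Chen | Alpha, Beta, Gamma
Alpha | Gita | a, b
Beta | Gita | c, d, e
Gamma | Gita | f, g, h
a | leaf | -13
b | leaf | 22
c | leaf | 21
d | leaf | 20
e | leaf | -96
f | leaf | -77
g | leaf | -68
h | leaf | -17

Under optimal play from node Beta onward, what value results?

Beta (Gita): max(21, 20, -96) = 21

21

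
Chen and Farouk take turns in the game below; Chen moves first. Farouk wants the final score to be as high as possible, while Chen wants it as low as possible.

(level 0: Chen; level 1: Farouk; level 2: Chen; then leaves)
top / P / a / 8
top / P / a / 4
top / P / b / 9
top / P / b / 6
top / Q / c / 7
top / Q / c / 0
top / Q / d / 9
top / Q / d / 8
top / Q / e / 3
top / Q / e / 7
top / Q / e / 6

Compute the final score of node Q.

c (Chen): min(7, 0) = 0
d (Chen): min(9, 8) = 8
e (Chen): min(3, 7, 6) = 3
Q (Farouk): max(0, 8, 3) = 8

8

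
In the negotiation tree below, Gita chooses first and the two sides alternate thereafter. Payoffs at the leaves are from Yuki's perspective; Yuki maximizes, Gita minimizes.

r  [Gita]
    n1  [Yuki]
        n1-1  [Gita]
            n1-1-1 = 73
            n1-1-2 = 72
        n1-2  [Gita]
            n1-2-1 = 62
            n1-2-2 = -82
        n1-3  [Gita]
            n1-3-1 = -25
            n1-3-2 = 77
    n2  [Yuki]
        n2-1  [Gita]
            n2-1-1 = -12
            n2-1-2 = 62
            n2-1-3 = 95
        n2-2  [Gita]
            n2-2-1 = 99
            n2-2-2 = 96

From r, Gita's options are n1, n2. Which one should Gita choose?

n1

n1-1 (Gita): min(73, 72) = 72
n1-2 (Gita): min(62, -82) = -82
n1-3 (Gita): min(-25, 77) = -25
n1 (Yuki): max(72, -82, -25) = 72
n2-1 (Gita): min(-12, 62, 95) = -12
n2-2 (Gita): min(99, 96) = 96
n2 (Yuki): max(-12, 96) = 96
r (Gita): min(72, 96) = 72
Gita at r wants the lowest of {n1=72, n2=96}, so chooses n1.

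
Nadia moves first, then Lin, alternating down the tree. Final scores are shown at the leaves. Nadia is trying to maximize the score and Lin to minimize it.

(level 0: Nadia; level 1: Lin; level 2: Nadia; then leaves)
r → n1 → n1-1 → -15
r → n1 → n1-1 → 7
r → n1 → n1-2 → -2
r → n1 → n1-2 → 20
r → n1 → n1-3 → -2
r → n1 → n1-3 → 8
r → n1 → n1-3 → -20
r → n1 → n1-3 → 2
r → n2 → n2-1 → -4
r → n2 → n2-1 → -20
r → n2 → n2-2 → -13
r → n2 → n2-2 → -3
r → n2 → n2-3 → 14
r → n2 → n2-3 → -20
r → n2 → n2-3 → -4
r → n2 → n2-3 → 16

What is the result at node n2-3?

16

n2-3 (Nadia): max(14, -20, -4, 16) = 16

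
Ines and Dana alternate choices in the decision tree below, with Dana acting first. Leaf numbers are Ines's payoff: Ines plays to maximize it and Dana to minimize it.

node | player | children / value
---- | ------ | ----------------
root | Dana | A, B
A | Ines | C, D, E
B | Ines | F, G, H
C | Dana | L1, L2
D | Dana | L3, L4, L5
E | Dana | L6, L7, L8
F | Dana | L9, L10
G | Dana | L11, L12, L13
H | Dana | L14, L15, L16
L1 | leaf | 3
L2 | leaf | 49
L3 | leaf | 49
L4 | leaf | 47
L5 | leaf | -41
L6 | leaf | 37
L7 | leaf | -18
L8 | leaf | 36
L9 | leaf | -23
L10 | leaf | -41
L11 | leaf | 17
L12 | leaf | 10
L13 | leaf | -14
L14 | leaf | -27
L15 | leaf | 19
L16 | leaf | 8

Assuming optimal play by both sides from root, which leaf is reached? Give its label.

C (Dana): min(3, 49) = 3
D (Dana): min(49, 47, -41) = -41
E (Dana): min(37, -18, 36) = -18
A (Ines): max(3, -41, -18) = 3
F (Dana): min(-23, -41) = -41
G (Dana): min(17, 10, -14) = -14
H (Dana): min(-27, 19, 8) = -27
B (Ines): max(-41, -14, -27) = -14
root (Dana): min(3, -14) = -14
At root, Dana picks B (lowest: -14).
At B, Ines picks G (highest: -14).
At G, Dana picks L13 (lowest: -14).
Terminal value -14.

L13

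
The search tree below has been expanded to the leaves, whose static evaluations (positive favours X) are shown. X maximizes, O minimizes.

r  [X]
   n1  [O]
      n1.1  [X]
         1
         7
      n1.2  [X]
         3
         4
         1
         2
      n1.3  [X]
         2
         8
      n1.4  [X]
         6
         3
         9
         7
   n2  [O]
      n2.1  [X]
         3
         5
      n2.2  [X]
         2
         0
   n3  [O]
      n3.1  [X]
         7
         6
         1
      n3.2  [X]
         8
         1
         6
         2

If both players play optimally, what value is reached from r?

7

n1.1 (X): max(1, 7) = 7
n1.2 (X): max(3, 4, 1, 2) = 4
n1.3 (X): max(2, 8) = 8
n1.4 (X): max(6, 3, 9, 7) = 9
n1 (O): min(7, 4, 8, 9) = 4
n2.1 (X): max(3, 5) = 5
n2.2 (X): max(2, 0) = 2
n2 (O): min(5, 2) = 2
n3.1 (X): max(7, 6, 1) = 7
n3.2 (X): max(8, 1, 6, 2) = 8
n3 (O): min(7, 8) = 7
r (X): max(4, 2, 7) = 7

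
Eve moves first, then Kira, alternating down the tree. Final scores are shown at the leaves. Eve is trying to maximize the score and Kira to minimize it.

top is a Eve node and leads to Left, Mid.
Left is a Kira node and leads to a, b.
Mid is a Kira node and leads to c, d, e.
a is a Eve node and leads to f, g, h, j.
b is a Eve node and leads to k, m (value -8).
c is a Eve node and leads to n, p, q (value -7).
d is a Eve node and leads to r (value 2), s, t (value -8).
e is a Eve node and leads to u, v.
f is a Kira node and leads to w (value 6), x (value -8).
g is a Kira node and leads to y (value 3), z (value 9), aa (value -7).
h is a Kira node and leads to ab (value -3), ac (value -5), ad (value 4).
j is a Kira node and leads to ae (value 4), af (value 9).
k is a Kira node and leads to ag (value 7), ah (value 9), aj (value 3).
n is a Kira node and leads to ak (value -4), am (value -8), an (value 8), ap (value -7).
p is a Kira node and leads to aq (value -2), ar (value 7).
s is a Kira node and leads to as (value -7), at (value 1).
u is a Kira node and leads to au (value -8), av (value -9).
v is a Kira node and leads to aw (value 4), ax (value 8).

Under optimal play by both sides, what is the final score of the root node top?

f (Kira): min(6, -8) = -8
g (Kira): min(3, 9, -7) = -7
h (Kira): min(-3, -5, 4) = -5
j (Kira): min(4, 9) = 4
a (Eve): max(-8, -7, -5, 4) = 4
k (Kira): min(7, 9, 3) = 3
b (Eve): max(3, -8) = 3
Left (Kira): min(4, 3) = 3
n (Kira): min(-4, -8, 8, -7) = -8
p (Kira): min(-2, 7) = -2
c (Eve): max(-8, -2, -7) = -2
s (Kira): min(-7, 1) = -7
d (Eve): max(2, -7, -8) = 2
u (Kira): min(-8, -9) = -9
v (Kira): min(4, 8) = 4
e (Eve): max(-9, 4) = 4
Mid (Kira): min(-2, 2, 4) = -2
top (Eve): max(3, -2) = 3

3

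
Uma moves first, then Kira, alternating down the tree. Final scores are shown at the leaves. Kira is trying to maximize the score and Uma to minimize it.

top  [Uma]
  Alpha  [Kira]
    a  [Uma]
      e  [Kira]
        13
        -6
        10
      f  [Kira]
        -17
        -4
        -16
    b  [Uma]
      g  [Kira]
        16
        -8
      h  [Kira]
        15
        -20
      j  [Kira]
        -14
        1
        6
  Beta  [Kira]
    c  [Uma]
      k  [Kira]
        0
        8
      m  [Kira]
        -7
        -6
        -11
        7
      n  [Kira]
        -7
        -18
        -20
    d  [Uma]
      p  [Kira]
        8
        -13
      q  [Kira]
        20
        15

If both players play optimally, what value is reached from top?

e (Kira): max(13, -6, 10) = 13
f (Kira): max(-17, -4, -16) = -4
a (Uma): min(13, -4) = -4
g (Kira): max(16, -8) = 16
h (Kira): max(15, -20) = 15
j (Kira): max(-14, 1, 6) = 6
b (Uma): min(16, 15, 6) = 6
Alpha (Kira): max(-4, 6) = 6
k (Kira): max(0, 8) = 8
m (Kira): max(-7, -6, -11, 7) = 7
n (Kira): max(-7, -18, -20) = -7
c (Uma): min(8, 7, -7) = -7
p (Kira): max(8, -13) = 8
q (Kira): max(20, 15) = 20
d (Uma): min(8, 20) = 8
Beta (Kira): max(-7, 8) = 8
top (Uma): min(6, 8) = 6

6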